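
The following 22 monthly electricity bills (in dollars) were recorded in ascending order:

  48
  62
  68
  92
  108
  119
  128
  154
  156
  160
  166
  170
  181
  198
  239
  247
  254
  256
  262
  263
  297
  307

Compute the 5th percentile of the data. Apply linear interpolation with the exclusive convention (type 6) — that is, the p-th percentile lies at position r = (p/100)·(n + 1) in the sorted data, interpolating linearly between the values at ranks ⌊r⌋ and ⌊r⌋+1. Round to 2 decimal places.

50.10

n = 22.
r = (5/100)·(22 + 1) = 1.15.
Rank 1 is 48 and rank 2 is 62.
Interpolate: 48 + 0.15·(62 − 48) = 48 + 0.15·14 = 50.1.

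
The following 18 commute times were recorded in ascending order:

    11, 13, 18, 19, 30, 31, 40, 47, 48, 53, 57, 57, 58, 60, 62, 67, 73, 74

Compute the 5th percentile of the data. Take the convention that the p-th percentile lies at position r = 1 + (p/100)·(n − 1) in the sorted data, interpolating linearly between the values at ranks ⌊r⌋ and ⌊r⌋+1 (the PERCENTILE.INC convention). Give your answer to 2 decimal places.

n = 18.
r = 1 + (5/100)·(18 − 1) = 1 + 0.85 = 1.85.
Rank 1 is 11 and rank 2 is 13.
Interpolate: 11 + 0.85·(13 − 11) = 11 + 0.85·2 = 12.7.

12.70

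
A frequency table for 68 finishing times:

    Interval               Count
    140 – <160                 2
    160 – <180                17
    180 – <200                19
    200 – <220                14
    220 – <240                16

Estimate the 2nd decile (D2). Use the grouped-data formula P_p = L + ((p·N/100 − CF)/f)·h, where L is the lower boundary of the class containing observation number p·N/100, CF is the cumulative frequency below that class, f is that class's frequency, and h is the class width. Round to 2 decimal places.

173.65

N = 68; target position k = 20/100 · 68 = 13.6.
Cumulative frequencies: 2, 19, 38, 52, 68.
Observation 13.6 falls in the class 160 – <180.
L = 160, CF = 2, f = 17, h = 20.
P20 = 160 + ((13.6 − 2)/17)·20 = 160 + 13.6471 = 173.647.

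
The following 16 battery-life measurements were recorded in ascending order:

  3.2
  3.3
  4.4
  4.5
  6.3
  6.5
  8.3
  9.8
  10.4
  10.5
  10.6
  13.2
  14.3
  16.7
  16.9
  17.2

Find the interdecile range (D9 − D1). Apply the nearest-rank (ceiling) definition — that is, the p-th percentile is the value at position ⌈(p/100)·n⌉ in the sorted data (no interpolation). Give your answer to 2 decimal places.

13.60

n = 16.
P10: rank ⌈10/100·16⌉ = 2 → 3.3.
P90: rank ⌈90/100·16⌉ = 15 → 16.9.
Difference: 16.9 − 3.3 = 13.6.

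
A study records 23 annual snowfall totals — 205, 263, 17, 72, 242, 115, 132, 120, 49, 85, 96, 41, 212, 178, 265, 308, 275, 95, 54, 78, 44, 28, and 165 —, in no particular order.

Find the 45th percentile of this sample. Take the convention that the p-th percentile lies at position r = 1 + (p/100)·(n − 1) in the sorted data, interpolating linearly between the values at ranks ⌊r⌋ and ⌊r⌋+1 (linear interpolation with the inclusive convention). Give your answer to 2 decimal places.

95.90

Sorted: 17, 28, 41, 44, 49, 54, 72, 78, 85, 95, 96, 115, 120, 132, 165, 178, 205, 212, 242, 263, 265, 275, 308.
n = 23.
r = 1 + (45/100)·(23 − 1) = 1 + 9.9 = 10.9.
Rank 10 is 95 and rank 11 is 96.
Interpolate: 95 + 0.9·(96 − 95) = 95 + 0.9·1 = 95.9.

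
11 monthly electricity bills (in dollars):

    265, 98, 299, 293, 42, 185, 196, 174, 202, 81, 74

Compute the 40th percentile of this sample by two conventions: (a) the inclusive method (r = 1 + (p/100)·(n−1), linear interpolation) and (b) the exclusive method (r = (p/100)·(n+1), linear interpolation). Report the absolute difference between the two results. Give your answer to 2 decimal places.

Sorted: 42, 74, 81, 98, 174, 185, 196, 202, 265, 293, 299.
n = 11.
(a) r = 5 → value at rank 5 = 174.
(b) r = 4.8; between ranks 4 (98) and 5 (174): 158.8.
|174 − 158.8| = 15.2.

15.20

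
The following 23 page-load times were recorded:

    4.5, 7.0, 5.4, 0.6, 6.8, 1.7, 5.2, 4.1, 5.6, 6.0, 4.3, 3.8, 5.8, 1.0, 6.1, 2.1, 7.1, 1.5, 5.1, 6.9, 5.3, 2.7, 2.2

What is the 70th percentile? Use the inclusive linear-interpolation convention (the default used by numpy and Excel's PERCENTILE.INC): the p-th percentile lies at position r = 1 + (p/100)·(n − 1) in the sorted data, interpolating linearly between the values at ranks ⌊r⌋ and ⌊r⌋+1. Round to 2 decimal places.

Sorted: 0.6, 1.0, 1.5, 1.7, 2.1, 2.2, 2.7, 3.8, 4.1, 4.3, 4.5, 5.1, 5.2, 5.3, 5.4, 5.6, 5.8, 6.0, 6.1, 6.8, 6.9, 7.0, 7.1.
n = 23.
r = 1 + (70/100)·(23 − 1) = 1 + 15.4 = 16.4.
Rank 16 is 5.6 and rank 17 is 5.8.
Interpolate: 5.6 + 0.4·(5.8 − 5.6) = 5.6 + 0.4·0.2 = 5.68.

5.68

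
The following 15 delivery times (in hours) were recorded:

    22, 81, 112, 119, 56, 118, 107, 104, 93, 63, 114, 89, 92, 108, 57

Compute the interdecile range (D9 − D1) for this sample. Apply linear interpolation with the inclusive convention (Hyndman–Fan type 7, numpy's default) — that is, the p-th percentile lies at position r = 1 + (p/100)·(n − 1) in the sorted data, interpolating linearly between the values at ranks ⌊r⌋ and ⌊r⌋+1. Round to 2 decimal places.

Sorted: 22, 56, 57, 63, 81, 89, 92, 93, 104, 107, 108, 112, 114, 118, 119.
n = 15.
P10: r = 2.4; ranks 2–3 are 56, 57; interpolating gives 56.4.
P90: r = 13.6; ranks 13–14 are 114, 118; interpolating gives 116.4.
Difference: 116.4 − 56.4 = 60.

60.00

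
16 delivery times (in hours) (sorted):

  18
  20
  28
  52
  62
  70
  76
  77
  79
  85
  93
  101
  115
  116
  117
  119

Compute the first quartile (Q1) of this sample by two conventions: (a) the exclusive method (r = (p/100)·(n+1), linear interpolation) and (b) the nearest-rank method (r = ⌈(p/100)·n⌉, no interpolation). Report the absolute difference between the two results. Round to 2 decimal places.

2.50

n = 16.
(a) r = 4.25; between ranks 4 (52) and 5 (62): 54.5.
(b) the nearest-rank method: rank 4 → 52.
|54.5 − 52| = 2.5.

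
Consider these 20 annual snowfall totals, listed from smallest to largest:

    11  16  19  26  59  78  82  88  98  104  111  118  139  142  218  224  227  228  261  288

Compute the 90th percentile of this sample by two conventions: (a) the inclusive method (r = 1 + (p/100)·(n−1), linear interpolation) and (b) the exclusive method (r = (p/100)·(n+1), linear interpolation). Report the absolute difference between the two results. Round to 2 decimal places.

26.40

n = 20.
(a) r = 18.1; between ranks 18 (228) and 19 (261): 231.3.
(b) r = 18.9; between ranks 18 (228) and 19 (261): 257.7.
|231.3 − 257.7| = 26.4.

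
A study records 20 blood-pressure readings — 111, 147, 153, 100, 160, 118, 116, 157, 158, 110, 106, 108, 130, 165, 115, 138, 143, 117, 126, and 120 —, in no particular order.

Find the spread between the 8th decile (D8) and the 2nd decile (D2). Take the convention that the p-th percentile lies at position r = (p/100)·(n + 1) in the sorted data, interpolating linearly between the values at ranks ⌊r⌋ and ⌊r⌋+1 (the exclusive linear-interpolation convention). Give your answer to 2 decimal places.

Sorted: 100, 106, 108, 110, 111, 115, 116, 117, 118, 120, 126, 130, 138, 143, 147, 153, 157, 158, 160, 165.
n = 20.
P20: r = 4.2; ranks 4–5 are 110, 111; interpolating gives 110.2.
P80: r = 16.8; ranks 16–17 are 153, 157; interpolating gives 156.2.
Difference: 156.2 − 110.2 = 46.

46.00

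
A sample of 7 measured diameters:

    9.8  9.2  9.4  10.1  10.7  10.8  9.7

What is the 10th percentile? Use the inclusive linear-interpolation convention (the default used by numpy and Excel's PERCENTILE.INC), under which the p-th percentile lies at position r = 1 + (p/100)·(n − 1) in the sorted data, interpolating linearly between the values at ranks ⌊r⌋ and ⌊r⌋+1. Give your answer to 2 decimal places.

Sorted: 9.2, 9.4, 9.7, 9.8, 10.1, 10.7, 10.8.
n = 7.
r = 1 + (10/100)·(7 − 1) = 1 + 0.6 = 1.6.
Rank 1 is 9.2 and rank 2 is 9.4.
Interpolate: 9.2 + 0.6·(9.4 − 9.2) = 9.2 + 0.6·0.2 = 9.32.

9.32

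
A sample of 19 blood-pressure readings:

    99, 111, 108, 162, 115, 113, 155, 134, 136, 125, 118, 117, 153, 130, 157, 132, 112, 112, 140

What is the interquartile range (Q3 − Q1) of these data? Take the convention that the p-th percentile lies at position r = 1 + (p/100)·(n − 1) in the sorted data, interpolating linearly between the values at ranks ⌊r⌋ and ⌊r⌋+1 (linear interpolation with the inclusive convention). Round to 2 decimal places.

25.50

Sorted: 99, 108, 111, 112, 112, 113, 115, 117, 118, 125, 130, 132, 134, 136, 140, 153, 155, 157, 162.
n = 19.
P25: r = 5.5; ranks 5–6 are 112, 113; interpolating gives 112.5.
P75: r = 14.5; ranks 14–15 are 136, 140; interpolating gives 138.
Difference: 138 − 112.5 = 25.5.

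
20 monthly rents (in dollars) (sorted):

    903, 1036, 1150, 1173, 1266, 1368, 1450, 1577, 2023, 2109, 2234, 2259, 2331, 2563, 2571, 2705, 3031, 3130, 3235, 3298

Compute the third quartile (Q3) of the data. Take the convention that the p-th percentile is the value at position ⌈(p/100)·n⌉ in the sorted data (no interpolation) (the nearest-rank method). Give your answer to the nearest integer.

2571

n = 20.
Position = ⌈75/100 · 20⌉ = ⌈15⌉ = 15.
The value at rank 15 is 2571.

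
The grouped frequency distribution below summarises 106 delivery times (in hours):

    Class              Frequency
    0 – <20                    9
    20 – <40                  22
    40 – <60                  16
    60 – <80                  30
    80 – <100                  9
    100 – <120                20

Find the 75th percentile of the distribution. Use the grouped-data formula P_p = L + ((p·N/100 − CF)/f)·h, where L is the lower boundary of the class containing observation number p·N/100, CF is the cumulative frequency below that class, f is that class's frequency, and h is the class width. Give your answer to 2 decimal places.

N = 106; target position k = 75/100 · 106 = 79.5.
Cumulative frequencies: 9, 31, 47, 77, 86, 106.
Observation 79.5 falls in the class 80 – <100.
L = 80, CF = 77, f = 9, h = 20.
P75 = 80 + ((79.5 − 77)/9)·20 = 80 + 5.55556 = 85.5556.

85.56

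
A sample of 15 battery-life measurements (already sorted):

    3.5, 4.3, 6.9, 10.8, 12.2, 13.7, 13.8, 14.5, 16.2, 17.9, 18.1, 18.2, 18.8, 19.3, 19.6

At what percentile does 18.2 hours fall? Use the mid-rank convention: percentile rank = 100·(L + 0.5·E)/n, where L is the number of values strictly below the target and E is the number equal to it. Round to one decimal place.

Count below 18.2: L = 11; count equal: E = 1; n = 15.
Percentile rank = 100·(11 + 0.5·1)/15 = 100·11.5/15 = 76.67.

76.7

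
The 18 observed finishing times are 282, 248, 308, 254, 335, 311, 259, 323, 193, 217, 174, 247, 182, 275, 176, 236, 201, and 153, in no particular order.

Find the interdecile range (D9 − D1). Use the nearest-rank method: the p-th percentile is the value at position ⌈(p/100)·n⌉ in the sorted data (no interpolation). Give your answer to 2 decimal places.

149.00

Sorted: 153, 174, 176, 182, 193, 201, 217, 236, 247, 248, 254, 259, 275, 282, 308, 311, 323, 335.
n = 18.
P10: rank ⌈10/100·18⌉ = 2 → 174.
P90: rank ⌈90/100·18⌉ = 17 → 323.
Difference: 323 − 174 = 149.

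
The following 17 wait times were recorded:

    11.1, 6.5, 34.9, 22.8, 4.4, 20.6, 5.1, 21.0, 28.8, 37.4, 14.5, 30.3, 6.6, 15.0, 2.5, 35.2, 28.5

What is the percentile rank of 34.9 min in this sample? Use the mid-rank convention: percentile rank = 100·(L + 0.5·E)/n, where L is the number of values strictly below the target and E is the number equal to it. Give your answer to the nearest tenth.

85.3

Sorted: 2.5, 4.4, 5.1, 6.5, 6.6, 11.1, 14.5, 15.0, 20.6, 21.0, 22.8, 28.5, 28.8, 30.3, 34.9, 35.2, 37.4.
Count below 34.9: L = 14; count equal: E = 1; n = 17.
Percentile rank = 100·(14 + 0.5·1)/17 = 100·14.5/17 = 85.29.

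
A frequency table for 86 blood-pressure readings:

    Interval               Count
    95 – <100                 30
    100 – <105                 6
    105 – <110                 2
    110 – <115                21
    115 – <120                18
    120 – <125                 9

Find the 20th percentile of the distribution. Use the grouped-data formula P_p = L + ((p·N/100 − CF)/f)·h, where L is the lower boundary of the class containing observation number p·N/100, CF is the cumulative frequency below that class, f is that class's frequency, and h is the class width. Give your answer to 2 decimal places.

N = 86; target position k = 20/100 · 86 = 17.2.
Cumulative frequencies: 30, 36, 38, 59, 77, 86.
Observation 17.2 falls in the class 95 – <100.
L = 95, CF = 0, f = 30, h = 5.
P20 = 95 + ((17.2 − 0)/30)·5 = 95 + 2.86667 = 97.8667.

97.87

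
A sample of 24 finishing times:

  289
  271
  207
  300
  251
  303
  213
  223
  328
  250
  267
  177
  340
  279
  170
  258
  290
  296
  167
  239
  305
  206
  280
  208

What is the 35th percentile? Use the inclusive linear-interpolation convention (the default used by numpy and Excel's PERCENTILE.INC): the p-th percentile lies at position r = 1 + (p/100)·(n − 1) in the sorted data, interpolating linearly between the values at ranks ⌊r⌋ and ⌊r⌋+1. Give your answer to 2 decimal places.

Sorted: 167, 170, 177, 206, 207, 208, 213, 223, 239, 250, 251, 258, 267, 271, 279, 280, 289, 290, 296, 300, 303, 305, 328, 340.
n = 24.
r = 1 + (35/100)·(24 − 1) = 1 + 8.05 = 9.05.
Rank 9 is 239 and rank 10 is 250.
Interpolate: 239 + 0.05·(250 − 239) = 239 + 0.05·11 = 239.55.

239.55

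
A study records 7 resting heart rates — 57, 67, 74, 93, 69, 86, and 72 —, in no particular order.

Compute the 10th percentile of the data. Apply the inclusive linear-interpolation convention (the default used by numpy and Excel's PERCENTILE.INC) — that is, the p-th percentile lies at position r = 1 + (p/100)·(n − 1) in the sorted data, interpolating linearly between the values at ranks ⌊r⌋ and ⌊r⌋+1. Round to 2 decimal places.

Sorted: 57, 67, 69, 72, 74, 86, 93.
n = 7.
r = 1 + (10/100)·(7 − 1) = 1 + 0.6 = 1.6.
Rank 1 is 57 and rank 2 is 67.
Interpolate: 57 + 0.6·(67 − 57) = 57 + 0.6·10 = 63.

63.00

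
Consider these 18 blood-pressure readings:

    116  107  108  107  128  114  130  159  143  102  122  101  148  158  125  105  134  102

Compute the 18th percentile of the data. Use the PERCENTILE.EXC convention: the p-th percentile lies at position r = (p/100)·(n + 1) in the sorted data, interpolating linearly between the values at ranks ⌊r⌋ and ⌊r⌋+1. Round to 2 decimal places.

Sorted: 101, 102, 102, 105, 107, 107, 108, 114, 116, 122, 125, 128, 130, 134, 143, 148, 158, 159.
n = 18.
r = (18/100)·(18 + 1) = 3.42.
Rank 3 is 102 and rank 4 is 105.
Interpolate: 102 + 0.42·(105 − 102) = 102 + 0.42·3 = 103.26.

103.26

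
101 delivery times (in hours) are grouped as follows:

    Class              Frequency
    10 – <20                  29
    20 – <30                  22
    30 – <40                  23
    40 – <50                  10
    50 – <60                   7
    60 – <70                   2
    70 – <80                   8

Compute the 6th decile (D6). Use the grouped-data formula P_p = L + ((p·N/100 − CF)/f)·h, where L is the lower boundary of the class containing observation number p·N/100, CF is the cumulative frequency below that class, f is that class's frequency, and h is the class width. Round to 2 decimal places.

N = 101; target position k = 60/100 · 101 = 60.6.
Cumulative frequencies: 29, 51, 74, 84, 91, 93, 101.
Observation 60.6 falls in the class 30 – <40.
L = 30, CF = 51, f = 23, h = 10.
P60 = 30 + ((60.6 − 51)/23)·10 = 30 + 4.17391 = 34.1739.

34.17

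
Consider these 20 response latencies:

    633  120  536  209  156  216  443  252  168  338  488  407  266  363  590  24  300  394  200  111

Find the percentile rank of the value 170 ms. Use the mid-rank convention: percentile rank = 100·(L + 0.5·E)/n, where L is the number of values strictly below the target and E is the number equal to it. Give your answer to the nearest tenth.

25.0

Sorted: 24, 111, 120, 156, 168, 200, 209, 216, 252, 266, 300, 338, 363, 394, 407, 443, 488, 536, 590, 633.
Count below 170: L = 5; count equal: E = 0; n = 20.
Percentile rank = 100·(5 + 0.5·0)/20 = 100·5/20 = 25.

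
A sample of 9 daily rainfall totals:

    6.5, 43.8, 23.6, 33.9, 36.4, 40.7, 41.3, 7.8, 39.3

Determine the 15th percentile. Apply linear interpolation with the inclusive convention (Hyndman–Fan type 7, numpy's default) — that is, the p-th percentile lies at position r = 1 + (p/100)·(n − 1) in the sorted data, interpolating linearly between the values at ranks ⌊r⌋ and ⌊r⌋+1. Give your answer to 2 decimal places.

10.96

Sorted: 6.5, 7.8, 23.6, 33.9, 36.4, 39.3, 40.7, 41.3, 43.8.
n = 9.
r = 1 + (15/100)·(9 − 1) = 1 + 1.2 = 2.2.
Rank 2 is 7.8 and rank 3 is 23.6.
Interpolate: 7.8 + 0.2·(23.6 − 7.8) = 7.8 + 0.2·15.8 = 10.96.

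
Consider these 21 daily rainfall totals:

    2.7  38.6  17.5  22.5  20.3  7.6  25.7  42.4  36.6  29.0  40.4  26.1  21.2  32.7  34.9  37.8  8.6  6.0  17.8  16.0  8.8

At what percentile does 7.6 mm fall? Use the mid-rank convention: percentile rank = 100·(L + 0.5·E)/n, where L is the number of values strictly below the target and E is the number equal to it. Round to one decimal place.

11.9

Sorted: 2.7, 6.0, 7.6, 8.6, 8.8, 16.0, 17.5, 17.8, 20.3, 21.2, 22.5, 25.7, 26.1, 29.0, 32.7, 34.9, 36.6, 37.8, 38.6, 40.4, 42.4.
Count below 7.6: L = 2; count equal: E = 1; n = 21.
Percentile rank = 100·(2 + 0.5·1)/21 = 100·2.5/21 = 11.9.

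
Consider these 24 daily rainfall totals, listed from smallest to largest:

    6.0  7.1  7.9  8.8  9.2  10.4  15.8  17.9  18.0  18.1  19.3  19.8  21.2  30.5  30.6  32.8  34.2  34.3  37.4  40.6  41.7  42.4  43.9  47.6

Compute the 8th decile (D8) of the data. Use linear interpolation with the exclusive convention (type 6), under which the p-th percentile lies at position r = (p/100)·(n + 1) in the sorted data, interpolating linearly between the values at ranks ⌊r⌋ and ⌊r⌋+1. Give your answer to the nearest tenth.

n = 24.
r = (80/100)·(24 + 1) = 20.
r is an integer, so P80 is the value at rank 20: 40.6.

40.6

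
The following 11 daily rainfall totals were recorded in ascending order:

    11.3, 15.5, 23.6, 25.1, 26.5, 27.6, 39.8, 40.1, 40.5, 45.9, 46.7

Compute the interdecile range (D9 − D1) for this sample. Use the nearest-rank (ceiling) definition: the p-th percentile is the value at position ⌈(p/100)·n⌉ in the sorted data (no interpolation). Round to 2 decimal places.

30.40

n = 11.
P10: rank ⌈10/100·11⌉ = 2 → 15.5.
P90: rank ⌈90/100·11⌉ = 10 → 45.9.
Difference: 45.9 − 15.5 = 30.4.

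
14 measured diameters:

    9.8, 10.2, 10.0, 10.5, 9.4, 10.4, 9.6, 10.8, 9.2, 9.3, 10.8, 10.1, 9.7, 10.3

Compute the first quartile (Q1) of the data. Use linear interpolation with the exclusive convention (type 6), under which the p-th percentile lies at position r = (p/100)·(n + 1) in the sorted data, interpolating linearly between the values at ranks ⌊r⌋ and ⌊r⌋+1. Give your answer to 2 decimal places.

9.55

Sorted: 9.2, 9.3, 9.4, 9.6, 9.7, 9.8, 10.0, 10.1, 10.2, 10.3, 10.4, 10.5, 10.8, 10.8.
n = 14.
r = (25/100)·(14 + 1) = 3.75.
Rank 3 is 9.4 and rank 4 is 9.6.
Interpolate: 9.4 + 0.75·(9.6 − 9.4) = 9.4 + 0.75·0.2 = 9.55.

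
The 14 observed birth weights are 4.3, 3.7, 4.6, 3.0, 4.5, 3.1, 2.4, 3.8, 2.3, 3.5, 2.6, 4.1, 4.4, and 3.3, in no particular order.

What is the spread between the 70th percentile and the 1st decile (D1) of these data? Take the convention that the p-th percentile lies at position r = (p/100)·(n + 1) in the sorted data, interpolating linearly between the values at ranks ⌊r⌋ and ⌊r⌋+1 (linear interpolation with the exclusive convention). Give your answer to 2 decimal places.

Sorted: 2.3, 2.4, 2.6, 3.0, 3.1, 3.3, 3.5, 3.7, 3.8, 4.1, 4.3, 4.4, 4.5, 4.6.
n = 14.
P10: r = 1.5; ranks 1–2 are 2.3, 2.4; interpolating gives 2.35.
P70: r = 10.5; ranks 10–11 are 4.1, 4.3; interpolating gives 4.2.
Difference: 4.2 − 2.35 = 1.85.

1.85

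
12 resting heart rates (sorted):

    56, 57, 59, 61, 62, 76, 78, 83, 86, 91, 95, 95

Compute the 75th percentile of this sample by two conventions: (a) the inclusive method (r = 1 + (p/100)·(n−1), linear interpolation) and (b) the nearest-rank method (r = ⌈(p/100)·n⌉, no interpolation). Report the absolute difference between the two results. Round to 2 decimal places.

1.25

n = 12.
(a) r = 9.25; between ranks 9 (86) and 10 (91): 87.25.
(b) the nearest-rank method: rank 9 → 86.
|87.25 − 86| = 1.25.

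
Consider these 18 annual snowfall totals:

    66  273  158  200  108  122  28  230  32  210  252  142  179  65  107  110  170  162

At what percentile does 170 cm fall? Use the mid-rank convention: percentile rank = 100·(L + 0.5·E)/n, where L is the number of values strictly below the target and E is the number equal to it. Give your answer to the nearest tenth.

63.9

Sorted: 28, 32, 65, 66, 107, 108, 110, 122, 142, 158, 162, 170, 179, 200, 210, 230, 252, 273.
Count below 170: L = 11; count equal: E = 1; n = 18.
Percentile rank = 100·(11 + 0.5·1)/18 = 100·11.5/18 = 63.89.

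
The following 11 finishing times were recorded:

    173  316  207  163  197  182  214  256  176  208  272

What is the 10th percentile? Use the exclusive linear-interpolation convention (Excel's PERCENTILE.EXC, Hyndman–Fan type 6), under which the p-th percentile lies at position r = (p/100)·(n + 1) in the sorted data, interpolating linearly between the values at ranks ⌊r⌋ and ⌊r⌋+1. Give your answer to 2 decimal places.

165.00

Sorted: 163, 173, 176, 182, 197, 207, 208, 214, 256, 272, 316.
n = 11.
r = (10/100)·(11 + 1) = 1.2.
Rank 1 is 163 and rank 2 is 173.
Interpolate: 163 + 0.2·(173 − 163) = 163 + 0.2·10 = 165.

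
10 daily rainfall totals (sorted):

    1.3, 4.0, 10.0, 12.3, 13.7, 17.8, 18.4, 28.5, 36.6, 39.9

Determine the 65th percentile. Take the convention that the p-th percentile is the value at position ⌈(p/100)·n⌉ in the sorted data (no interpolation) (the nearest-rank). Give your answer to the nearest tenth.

n = 10.
Position = ⌈65/100 · 10⌉ = ⌈6.5⌉ = 7.
The value at rank 7 is 18.4.

18.4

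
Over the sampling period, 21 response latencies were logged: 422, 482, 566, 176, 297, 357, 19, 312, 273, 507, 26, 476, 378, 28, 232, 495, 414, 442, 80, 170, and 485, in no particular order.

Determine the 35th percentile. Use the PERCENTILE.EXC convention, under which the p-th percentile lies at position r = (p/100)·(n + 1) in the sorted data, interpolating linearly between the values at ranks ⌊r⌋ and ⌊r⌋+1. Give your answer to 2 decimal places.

Sorted: 19, 26, 28, 80, 170, 176, 232, 273, 297, 312, 357, 378, 414, 422, 442, 476, 482, 485, 495, 507, 566.
n = 21.
r = (35/100)·(21 + 1) = 7.7.
Rank 7 is 232 and rank 8 is 273.
Interpolate: 232 + 0.7·(273 − 232) = 232 + 0.7·41 = 260.7.

260.70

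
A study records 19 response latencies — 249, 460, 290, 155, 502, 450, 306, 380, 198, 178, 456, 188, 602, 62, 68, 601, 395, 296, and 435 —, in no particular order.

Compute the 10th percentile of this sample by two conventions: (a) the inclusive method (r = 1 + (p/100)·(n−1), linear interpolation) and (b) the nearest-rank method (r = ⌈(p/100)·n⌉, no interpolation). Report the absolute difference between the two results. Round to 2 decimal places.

Sorted: 62, 68, 155, 178, 188, 198, 249, 290, 296, 306, 380, 395, 435, 450, 456, 460, 502, 601, 602.
n = 19.
(a) r = 2.8; between ranks 2 (68) and 3 (155): 137.6.
(b) the nearest-rank method: rank 2 → 68.
|137.6 − 68| = 69.6.

69.60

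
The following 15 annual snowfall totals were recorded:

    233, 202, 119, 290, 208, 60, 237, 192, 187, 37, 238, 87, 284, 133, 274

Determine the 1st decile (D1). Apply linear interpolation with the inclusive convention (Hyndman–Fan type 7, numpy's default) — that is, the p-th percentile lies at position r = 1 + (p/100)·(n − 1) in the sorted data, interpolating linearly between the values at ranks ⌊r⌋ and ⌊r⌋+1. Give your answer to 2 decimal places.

70.80

Sorted: 37, 60, 87, 119, 133, 187, 192, 202, 208, 233, 237, 238, 274, 284, 290.
n = 15.
r = 1 + (10/100)·(15 − 1) = 1 + 1.4 = 2.4.
Rank 2 is 60 and rank 3 is 87.
Interpolate: 60 + 0.4·(87 − 60) = 60 + 0.4·27 = 70.8.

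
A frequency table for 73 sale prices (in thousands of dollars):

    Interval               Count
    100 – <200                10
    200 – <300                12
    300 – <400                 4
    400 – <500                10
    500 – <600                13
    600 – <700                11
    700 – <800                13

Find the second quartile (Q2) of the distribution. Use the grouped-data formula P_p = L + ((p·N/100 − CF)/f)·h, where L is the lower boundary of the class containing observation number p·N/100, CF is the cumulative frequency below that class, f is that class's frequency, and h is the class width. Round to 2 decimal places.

503.85

N = 73; target position k = 50/100 · 73 = 36.5.
Cumulative frequencies: 10, 22, 26, 36, 49, 60, 73.
Observation 36.5 falls in the class 500 – <600.
L = 500, CF = 36, f = 13, h = 100.
P50 = 500 + ((36.5 − 36)/13)·100 = 500 + 3.84615 = 503.846.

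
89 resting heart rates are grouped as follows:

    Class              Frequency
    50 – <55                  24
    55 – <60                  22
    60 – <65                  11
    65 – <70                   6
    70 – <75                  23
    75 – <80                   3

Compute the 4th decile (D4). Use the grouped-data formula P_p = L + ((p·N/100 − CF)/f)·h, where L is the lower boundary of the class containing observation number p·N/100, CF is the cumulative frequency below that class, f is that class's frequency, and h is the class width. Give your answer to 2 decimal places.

57.64

N = 89; target position k = 40/100 · 89 = 35.6.
Cumulative frequencies: 24, 46, 57, 63, 86, 89.
Observation 35.6 falls in the class 55 – <60.
L = 55, CF = 24, f = 22, h = 5.
P40 = 55 + ((35.6 − 24)/22)·5 = 55 + 2.63636 = 57.6364.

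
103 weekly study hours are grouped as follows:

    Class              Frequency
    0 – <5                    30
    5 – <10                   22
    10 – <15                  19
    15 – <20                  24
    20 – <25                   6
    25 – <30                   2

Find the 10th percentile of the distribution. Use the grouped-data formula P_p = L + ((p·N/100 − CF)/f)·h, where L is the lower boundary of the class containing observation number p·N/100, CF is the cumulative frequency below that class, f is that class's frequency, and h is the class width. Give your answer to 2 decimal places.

1.72

N = 103; target position k = 10/100 · 103 = 10.3.
Cumulative frequencies: 30, 52, 71, 95, 101, 103.
Observation 10.3 falls in the class 0 – <5.
L = 0, CF = 0, f = 30, h = 5.
P10 = 0 + ((10.3 − 0)/30)·5 = 0 + 1.71667 = 1.71667.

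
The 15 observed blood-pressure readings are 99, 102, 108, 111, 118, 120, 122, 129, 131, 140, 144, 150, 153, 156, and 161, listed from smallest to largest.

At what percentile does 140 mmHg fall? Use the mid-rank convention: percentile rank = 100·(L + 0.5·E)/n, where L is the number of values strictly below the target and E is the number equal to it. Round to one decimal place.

Count below 140: L = 9; count equal: E = 1; n = 15.
Percentile rank = 100·(9 + 0.5·1)/15 = 100·9.5/15 = 63.33.

63.3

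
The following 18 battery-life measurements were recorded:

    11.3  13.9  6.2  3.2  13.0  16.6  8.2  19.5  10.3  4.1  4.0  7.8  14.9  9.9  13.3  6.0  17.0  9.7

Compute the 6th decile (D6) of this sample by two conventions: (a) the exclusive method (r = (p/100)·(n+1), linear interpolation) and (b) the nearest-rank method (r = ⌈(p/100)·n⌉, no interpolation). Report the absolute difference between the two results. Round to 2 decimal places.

0.68

Sorted: 3.2, 4.0, 4.1, 6.0, 6.2, 7.8, 8.2, 9.7, 9.9, 10.3, 11.3, 13.0, 13.3, 13.9, 14.9, 16.6, 17.0, 19.5.
n = 18.
(a) r = 11.4; between ranks 11 (11.3) and 12 (13.0): 11.98.
(b) the nearest-rank method: rank 11 → 11.3.
|11.98 − 11.3| = 0.68.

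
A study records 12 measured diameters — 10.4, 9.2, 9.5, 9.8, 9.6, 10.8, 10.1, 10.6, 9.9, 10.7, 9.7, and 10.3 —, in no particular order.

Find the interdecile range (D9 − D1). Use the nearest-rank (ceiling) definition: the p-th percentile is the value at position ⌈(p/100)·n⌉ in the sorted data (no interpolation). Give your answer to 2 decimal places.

Sorted: 9.2, 9.5, 9.6, 9.7, 9.8, 9.9, 10.1, 10.3, 10.4, 10.6, 10.7, 10.8.
n = 12.
P10: rank ⌈10/100·12⌉ = 2 → 9.5.
P90: rank ⌈90/100·12⌉ = 11 → 10.7.
Difference: 10.7 − 9.5 = 1.2.

1.20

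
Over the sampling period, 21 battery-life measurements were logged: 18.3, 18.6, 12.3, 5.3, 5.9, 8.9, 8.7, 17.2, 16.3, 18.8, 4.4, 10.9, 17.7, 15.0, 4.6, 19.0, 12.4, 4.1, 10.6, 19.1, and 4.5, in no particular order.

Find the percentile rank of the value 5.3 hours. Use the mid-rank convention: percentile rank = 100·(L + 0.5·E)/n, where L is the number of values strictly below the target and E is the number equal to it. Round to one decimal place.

Sorted: 4.1, 4.4, 4.5, 4.6, 5.3, 5.9, 8.7, 8.9, 10.6, 10.9, 12.3, 12.4, 15.0, 16.3, 17.2, 17.7, 18.3, 18.6, 18.8, 19.0, 19.1.
Count below 5.3: L = 4; count equal: E = 1; n = 21.
Percentile rank = 100·(4 + 0.5·1)/21 = 100·4.5/21 = 21.43.

21.4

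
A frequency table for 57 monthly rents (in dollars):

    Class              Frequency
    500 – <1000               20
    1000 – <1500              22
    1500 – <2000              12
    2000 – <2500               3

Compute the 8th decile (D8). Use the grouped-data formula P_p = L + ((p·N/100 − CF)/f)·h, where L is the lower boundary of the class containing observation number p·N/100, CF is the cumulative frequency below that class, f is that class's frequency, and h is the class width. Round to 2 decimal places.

N = 57; target position k = 80/100 · 57 = 45.6.
Cumulative frequencies: 20, 42, 54, 57.
Observation 45.6 falls in the class 1500 – <2000.
L = 1500, CF = 42, f = 12, h = 500.
P80 = 1500 + ((45.6 − 42)/12)·500 = 1500 + 150 = 1650.

1650.00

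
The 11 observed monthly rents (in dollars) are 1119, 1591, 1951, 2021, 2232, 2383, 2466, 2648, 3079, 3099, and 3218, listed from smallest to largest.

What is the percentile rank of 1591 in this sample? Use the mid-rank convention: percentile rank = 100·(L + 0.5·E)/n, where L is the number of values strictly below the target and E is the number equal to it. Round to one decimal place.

Count below 1591: L = 1; count equal: E = 1; n = 11.
Percentile rank = 100·(1 + 0.5·1)/11 = 100·1.5/11 = 13.64.

13.6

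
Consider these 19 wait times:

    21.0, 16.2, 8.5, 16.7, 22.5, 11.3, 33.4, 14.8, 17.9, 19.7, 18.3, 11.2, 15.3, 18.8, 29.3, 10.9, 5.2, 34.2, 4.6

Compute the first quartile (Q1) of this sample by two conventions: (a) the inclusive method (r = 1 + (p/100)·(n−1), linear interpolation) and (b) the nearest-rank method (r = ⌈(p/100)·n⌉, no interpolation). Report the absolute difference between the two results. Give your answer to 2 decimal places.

Sorted: 4.6, 5.2, 8.5, 10.9, 11.2, 11.3, 14.8, 15.3, 16.2, 16.7, 17.9, 18.3, 18.8, 19.7, 21.0, 22.5, 29.3, 33.4, 34.2.
n = 19.
(a) r = 5.5; between ranks 5 (11.2) and 6 (11.3): 11.25.
(b) the nearest-rank method: rank 5 → 11.2.
|11.25 − 11.2| = 0.05.

0.05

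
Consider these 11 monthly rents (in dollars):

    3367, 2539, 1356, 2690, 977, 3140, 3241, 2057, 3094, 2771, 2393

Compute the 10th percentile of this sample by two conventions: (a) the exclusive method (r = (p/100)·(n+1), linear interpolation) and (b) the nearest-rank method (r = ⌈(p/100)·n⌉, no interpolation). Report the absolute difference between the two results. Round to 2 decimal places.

Sorted: 977, 1356, 2057, 2393, 2539, 2690, 2771, 3094, 3140, 3241, 3367.
n = 11.
(a) r = 1.2; between ranks 1 (977) and 2 (1356): 1052.8.
(b) the nearest-rank method: rank 2 → 1356.
|1052.8 − 1356| = 303.2.

303.20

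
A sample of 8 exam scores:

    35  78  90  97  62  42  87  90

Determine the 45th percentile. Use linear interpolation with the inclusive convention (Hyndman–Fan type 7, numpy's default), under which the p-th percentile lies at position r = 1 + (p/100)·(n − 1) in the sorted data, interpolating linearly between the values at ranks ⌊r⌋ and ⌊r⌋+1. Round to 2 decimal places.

79.35

Sorted: 35, 42, 62, 78, 87, 90, 90, 97.
n = 8.
r = 1 + (45/100)·(8 − 1) = 1 + 3.15 = 4.15.
Rank 4 is 78 and rank 5 is 87.
Interpolate: 78 + 0.15·(87 − 78) = 78 + 0.15·9 = 79.35.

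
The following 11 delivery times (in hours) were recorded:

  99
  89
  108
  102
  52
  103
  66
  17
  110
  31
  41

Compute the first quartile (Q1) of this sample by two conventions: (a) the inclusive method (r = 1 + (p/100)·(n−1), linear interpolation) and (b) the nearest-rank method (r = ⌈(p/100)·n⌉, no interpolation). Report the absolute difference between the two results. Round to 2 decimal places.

Sorted: 17, 31, 41, 52, 66, 89, 99, 102, 103, 108, 110.
n = 11.
(a) r = 3.5; between ranks 3 (41) and 4 (52): 46.5.
(b) the nearest-rank method: rank 3 → 41.
|46.5 − 41| = 5.5.

5.50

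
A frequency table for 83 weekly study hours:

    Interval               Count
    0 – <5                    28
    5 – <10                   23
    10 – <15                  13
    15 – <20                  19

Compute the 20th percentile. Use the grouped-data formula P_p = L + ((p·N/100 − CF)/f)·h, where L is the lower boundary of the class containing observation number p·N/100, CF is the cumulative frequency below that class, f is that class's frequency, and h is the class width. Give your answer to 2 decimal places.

2.96

N = 83; target position k = 20/100 · 83 = 16.6.
Cumulative frequencies: 28, 51, 64, 83.
Observation 16.6 falls in the class 0 – <5.
L = 0, CF = 0, f = 28, h = 5.
P20 = 0 + ((16.6 − 0)/28)·5 = 0 + 2.96429 = 2.96429.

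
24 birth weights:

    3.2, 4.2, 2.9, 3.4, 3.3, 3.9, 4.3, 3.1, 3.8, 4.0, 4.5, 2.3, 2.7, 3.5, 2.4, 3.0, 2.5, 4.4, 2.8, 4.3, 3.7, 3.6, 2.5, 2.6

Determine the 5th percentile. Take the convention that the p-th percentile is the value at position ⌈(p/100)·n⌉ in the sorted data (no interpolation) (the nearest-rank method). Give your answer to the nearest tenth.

2.4

Sorted: 2.3, 2.4, 2.5, 2.5, 2.6, 2.7, 2.8, 2.9, 3.0, 3.1, 3.2, 3.3, 3.4, 3.5, 3.6, 3.7, 3.8, 3.9, 4.0, 4.2, 4.3, 4.3, 4.4, 4.5.
n = 24.
Position = ⌈5/100 · 24⌉ = ⌈1.2⌉ = 2.
The value at rank 2 is 2.4.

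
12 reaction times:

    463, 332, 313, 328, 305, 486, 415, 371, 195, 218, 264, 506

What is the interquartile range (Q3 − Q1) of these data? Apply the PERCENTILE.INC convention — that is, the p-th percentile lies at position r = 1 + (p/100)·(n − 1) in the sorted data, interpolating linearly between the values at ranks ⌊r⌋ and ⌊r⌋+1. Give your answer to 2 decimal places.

132.25

Sorted: 195, 218, 264, 305, 313, 328, 332, 371, 415, 463, 486, 506.
n = 12.
P25: r = 3.75; ranks 3–4 are 264, 305; interpolating gives 294.75.
P75: r = 9.25; ranks 9–10 are 415, 463; interpolating gives 427.
Difference: 427 − 294.75 = 132.25.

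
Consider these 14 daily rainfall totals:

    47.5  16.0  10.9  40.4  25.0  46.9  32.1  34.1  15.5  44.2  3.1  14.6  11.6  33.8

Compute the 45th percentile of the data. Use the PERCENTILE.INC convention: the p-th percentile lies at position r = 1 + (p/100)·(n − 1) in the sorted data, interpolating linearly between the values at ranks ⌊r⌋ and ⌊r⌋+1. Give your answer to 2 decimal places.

Sorted: 3.1, 10.9, 11.6, 14.6, 15.5, 16.0, 25.0, 32.1, 33.8, 34.1, 40.4, 44.2, 46.9, 47.5.
n = 14.
r = 1 + (45/100)·(14 − 1) = 1 + 5.85 = 6.85.
Rank 6 is 16.0 and rank 7 is 25.0.
Interpolate: 16.0 + 0.85·(25.0 − 16.0) = 16.0 + 0.85·9 = 23.65.

23.65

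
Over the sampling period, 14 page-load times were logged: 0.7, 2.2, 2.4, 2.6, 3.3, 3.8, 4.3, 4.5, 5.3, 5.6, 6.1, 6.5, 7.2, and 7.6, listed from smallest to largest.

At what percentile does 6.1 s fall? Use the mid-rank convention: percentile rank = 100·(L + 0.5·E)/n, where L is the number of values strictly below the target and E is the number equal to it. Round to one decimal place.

75.0

Count below 6.1: L = 10; count equal: E = 1; n = 14.
Percentile rank = 100·(10 + 0.5·1)/14 = 100·10.5/14 = 75.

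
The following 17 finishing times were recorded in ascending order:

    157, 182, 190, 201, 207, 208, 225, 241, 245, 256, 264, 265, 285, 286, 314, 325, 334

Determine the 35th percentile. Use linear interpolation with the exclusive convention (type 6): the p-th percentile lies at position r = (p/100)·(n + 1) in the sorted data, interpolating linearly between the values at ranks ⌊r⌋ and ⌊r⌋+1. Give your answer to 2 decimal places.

n = 17.
r = (35/100)·(17 + 1) = 6.3.
Rank 6 is 208 and rank 7 is 225.
Interpolate: 208 + 0.3·(225 − 208) = 208 + 0.3·17 = 213.1.

213.10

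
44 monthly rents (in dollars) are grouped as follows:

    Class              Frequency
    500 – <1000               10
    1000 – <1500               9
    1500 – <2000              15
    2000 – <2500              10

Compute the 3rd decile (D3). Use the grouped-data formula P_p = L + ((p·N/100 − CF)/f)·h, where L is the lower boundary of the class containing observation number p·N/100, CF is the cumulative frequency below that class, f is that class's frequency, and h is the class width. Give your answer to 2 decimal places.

1177.78

N = 44; target position k = 30/100 · 44 = 13.2.
Cumulative frequencies: 10, 19, 34, 44.
Observation 13.2 falls in the class 1000 – <1500.
L = 1000, CF = 10, f = 9, h = 500.
P30 = 1000 + ((13.2 − 10)/9)·500 = 1000 + 177.778 = 1177.78.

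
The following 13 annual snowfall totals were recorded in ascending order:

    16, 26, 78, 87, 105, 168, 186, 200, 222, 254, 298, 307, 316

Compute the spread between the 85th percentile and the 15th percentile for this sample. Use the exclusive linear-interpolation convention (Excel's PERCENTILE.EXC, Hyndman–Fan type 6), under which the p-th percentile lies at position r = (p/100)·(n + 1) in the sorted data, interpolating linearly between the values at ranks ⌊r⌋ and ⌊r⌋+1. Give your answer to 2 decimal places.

n = 13.
P15: r = 2.1; ranks 2–3 are 26, 78; interpolating gives 31.2.
P85: r = 11.9; ranks 11–12 are 298, 307; interpolating gives 306.1.
Difference: 306.1 − 31.2 = 274.9.

274.90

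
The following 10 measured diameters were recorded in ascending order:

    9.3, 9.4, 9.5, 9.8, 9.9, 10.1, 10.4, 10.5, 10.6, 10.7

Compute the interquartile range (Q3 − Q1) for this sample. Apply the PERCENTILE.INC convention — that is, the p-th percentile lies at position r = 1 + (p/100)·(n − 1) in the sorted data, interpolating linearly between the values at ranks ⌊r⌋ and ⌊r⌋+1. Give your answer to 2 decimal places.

n = 10.
P25: r = 3.25; ranks 3–4 are 9.5, 9.8; interpolating gives 9.575.
P75: r = 7.75; ranks 7–8 are 10.4, 10.5; interpolating gives 10.475.
Difference: 10.475 − 9.575 = 0.9.

0.90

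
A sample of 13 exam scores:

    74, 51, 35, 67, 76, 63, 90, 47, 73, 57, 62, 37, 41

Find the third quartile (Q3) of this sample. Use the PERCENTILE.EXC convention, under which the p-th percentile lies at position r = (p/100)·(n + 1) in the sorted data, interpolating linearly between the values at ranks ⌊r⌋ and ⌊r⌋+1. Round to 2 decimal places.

Sorted: 35, 37, 41, 47, 51, 57, 62, 63, 67, 73, 74, 76, 90.
n = 13.
r = (75/100)·(13 + 1) = 10.5.
Rank 10 is 73 and rank 11 is 74.
Interpolate: 73 + 0.5·(74 − 73) = 73 + 0.5·1 = 73.5.

73.50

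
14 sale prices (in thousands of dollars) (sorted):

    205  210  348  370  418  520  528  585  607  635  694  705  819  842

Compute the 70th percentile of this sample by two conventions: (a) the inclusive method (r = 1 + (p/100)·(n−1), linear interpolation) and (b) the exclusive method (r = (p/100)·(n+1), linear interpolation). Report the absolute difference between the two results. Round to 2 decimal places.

23.60

n = 14.
(a) r = 10.1; between ranks 10 (635) and 11 (694): 640.9.
(b) r = 10.5; between ranks 10 (635) and 11 (694): 664.5.
|640.9 − 664.5| = 23.6.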